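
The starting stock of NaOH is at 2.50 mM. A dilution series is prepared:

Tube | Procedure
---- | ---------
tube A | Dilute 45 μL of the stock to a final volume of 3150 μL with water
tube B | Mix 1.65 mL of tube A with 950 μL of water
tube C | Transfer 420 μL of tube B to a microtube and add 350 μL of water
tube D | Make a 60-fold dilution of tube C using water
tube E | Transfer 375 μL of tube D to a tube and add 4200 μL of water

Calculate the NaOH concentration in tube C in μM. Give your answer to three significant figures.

12.4 μM

Step 1: 45 μL brought to 3150 μL → factor 3150/45 = 70
Step 2: 1.65 mL + 950 μL = 2.6 mL total → factor 2.6/1.65 = 1.5758
Step 3: 420 μL + 350 μL = 770 μL total → factor 770/420 = 1.8333
Dilution factor through tube C = 70 × 1.5758 × 1.8333 = 202.22
[tube C] = 2.50 mM / 202.22 = 0.01236 mM = 12.4 μM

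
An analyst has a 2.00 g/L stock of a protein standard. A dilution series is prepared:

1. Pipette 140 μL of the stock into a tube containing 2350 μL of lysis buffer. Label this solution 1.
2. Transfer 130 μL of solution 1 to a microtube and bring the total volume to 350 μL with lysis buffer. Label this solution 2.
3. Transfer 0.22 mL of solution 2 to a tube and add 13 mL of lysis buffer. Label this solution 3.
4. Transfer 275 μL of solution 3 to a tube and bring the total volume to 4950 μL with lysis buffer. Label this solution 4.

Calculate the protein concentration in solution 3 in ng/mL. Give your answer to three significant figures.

Step 1: 140 μL + 2350 μL = 2490 μL total → factor 2490/140 = 17.786
Step 2: 130 μL brought to 350 μL → factor 350/130 = 2.6923
Step 3: 0.22 mL + 13 mL = 13.22 mL total → factor 13.22/0.22 = 60.091
Dilution factor through solution 3 = 17.786 × 2.6923 × 60.091 = 2877.4
[solution 3] = 2.00 g/L / 2877.4 = 0.0006951 g/L = 695 ng/mL

695 ng/mL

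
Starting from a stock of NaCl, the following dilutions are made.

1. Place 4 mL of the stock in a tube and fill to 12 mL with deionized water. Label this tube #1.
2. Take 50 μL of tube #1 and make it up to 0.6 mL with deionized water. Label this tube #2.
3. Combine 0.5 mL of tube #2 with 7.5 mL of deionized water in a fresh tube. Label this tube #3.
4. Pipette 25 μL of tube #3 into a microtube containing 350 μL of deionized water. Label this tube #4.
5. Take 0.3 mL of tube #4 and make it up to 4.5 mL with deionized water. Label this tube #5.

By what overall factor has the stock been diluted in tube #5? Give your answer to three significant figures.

1.30 × 10^5

Step 1: 4 mL brought to 12 mL → factor 12/4 = 3
Step 2: 50 μL brought to 0.6 mL → factor 600/50 = 12
Step 3: 0.5 mL + 7.5 mL = 8 mL total → factor 8/0.5 = 16
Step 4: 25 μL + 350 μL = 375 μL total → factor 375/25 = 15
Step 5: 0.3 mL brought to 4.5 mL → factor 4.5/0.3 = 15
Overall dilution factor = 3 × 12 × 16 × 15 × 15 = 1.296 × 10^5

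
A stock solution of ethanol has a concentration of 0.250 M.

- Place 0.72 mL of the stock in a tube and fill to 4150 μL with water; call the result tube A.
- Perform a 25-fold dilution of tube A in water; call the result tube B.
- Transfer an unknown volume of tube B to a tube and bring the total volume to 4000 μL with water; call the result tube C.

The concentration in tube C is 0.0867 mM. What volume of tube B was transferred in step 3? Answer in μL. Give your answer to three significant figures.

200 μL

Step 1: 0.72 mL brought to 4150 μL → factor 4.15/0.72 = 5.7639
Step 2: 25-fold → factor 25
Step 3: v brought to 4000 μL → factor = 4000 μL/v
Product of known-step factors = 144.1
Overall factor = 0.250 M / (0.0867 mM) = 2883.5
Step-3 factor = 2883.5 / 144.1 = 20.011
v = 4000 μL / 20.011 = 200 μL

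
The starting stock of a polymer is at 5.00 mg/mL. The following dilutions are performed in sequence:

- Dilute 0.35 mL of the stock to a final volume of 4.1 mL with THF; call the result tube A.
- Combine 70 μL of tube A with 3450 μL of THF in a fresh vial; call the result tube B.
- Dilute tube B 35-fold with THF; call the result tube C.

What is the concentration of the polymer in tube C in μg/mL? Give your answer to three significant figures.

0.243 μg/mL

Step 1: 0.35 mL brought to 4.1 mL → factor 4.1/0.35 = 11.714
Step 2: 70 μL + 3450 μL = 3520 μL total → factor 3520/70 = 50.286
Step 3: 35-fold → factor 35
Overall dilution factor = 11.714 × 50.286 × 35 = 20617
Final = 5.00 mg/mL / 20617 = 0.0002425 mg/mL = 0.243 μg/mL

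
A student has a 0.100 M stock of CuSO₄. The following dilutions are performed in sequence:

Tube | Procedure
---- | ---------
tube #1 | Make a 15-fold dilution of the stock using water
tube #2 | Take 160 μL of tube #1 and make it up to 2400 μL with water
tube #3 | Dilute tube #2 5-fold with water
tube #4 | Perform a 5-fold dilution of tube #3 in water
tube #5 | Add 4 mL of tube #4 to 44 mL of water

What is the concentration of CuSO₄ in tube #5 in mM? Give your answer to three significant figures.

Step 1: 15-fold → factor 15
Step 2: 160 μL brought to 2400 μL → factor 2400/160 = 15
Step 3: 5-fold → factor 5
Step 4: 5-fold → factor 5
Step 5: 4 mL + 44 mL = 48 mL total → factor 48/4 = 12
Dilution factor through tube #5 = 15 × 15 × 5 × 5 × 12 = 67500
[tube #5] = 0.100 M / 67500 = 1.481 × 10^-6 M = 0.00148 mM

0.00148 mM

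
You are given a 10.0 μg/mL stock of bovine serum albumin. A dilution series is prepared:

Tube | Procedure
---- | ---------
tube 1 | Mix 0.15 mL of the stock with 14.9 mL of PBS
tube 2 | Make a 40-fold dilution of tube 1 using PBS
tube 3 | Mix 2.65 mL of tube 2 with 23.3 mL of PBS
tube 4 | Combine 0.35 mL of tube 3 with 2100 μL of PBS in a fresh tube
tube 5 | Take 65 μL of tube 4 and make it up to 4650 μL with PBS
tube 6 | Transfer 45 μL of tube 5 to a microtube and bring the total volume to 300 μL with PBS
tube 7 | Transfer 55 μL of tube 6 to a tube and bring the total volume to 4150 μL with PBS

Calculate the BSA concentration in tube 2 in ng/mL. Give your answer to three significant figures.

2.49 ng/mL

Step 1: 0.15 mL + 14.9 mL = 15.05 mL total → factor 15.05/0.15 = 100.33
Step 2: 40-fold → factor 40
Dilution factor through tube 2 = 100.33 × 40 = 4013.3
[tube 2] = 10.0 μg/mL / 4013.3 = 0.002492 μg/mL = 2.49 ng/mL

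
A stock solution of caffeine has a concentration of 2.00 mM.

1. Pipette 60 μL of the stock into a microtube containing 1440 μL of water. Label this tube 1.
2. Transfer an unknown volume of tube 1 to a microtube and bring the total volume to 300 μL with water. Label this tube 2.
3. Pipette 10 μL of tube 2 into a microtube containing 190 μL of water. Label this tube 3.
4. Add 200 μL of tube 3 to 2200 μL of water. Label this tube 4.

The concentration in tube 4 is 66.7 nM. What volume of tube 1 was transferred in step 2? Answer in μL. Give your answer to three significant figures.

60.0 μL

Step 1: 60 μL + 1440 μL = 1500 μL total → factor 1500/60 = 25
Step 2: v brought to 300 μL → factor = 300 μL/v
Step 3: 10 μL + 190 μL = 200 μL total → factor 200/10 = 20
Step 4: 200 μL + 2200 μL = 2400 μL total → factor 2400/200 = 12
Product of known-step factors = 6000
Overall factor = 2.00 mM / (66.7 nM) = 29985
Step-2 factor = 29985 / 6000 = 4.9975
v = 300 μL / 4.9975 = 60.0 μL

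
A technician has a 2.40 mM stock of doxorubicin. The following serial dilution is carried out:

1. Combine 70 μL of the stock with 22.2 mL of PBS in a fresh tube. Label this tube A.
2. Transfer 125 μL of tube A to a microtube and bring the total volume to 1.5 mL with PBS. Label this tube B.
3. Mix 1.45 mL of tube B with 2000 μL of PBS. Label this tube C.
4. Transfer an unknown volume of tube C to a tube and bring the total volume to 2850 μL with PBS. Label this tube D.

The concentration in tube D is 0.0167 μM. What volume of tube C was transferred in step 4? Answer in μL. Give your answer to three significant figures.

Step 1: 70 μL + 22.2 mL = 22270 μL total → factor 22270/70 = 318.14
Step 2: 125 μL brought to 1.5 mL → factor 1500/125 = 12
Step 3: 1.45 mL + 2000 μL = 3.45 mL total → factor 3.45/1.45 = 2.3793
Step 4: v brought to 2850 μL → factor = 2850 μL/v
Product of known-step factors = 9083.5
Overall factor = 2.40 mM / (0.0167 μM) = 1.4371 × 10^5
Step-4 factor = 1.4371 × 10^5 / 9083.5 = 15.821
v = 2850 μL / 15.821 = 180 μL

180 μL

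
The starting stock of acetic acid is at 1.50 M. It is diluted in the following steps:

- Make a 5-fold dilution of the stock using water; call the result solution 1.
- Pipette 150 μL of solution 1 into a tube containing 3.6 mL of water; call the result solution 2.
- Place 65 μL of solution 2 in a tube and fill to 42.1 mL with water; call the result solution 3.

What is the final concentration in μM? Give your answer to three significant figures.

18.5 μM

Step 1: 5-fold → factor 5
Step 2: 150 μL + 3.6 mL = 3750 μL total → factor 3750/150 = 25
Step 3: 65 μL brought to 42.1 mL → factor 42100/65 = 647.69
Overall dilution factor = 5 × 25 × 647.69 = 80962
Final = 1.50 M / 80962 = 1.853 × 10^-5 M = 18.5 μM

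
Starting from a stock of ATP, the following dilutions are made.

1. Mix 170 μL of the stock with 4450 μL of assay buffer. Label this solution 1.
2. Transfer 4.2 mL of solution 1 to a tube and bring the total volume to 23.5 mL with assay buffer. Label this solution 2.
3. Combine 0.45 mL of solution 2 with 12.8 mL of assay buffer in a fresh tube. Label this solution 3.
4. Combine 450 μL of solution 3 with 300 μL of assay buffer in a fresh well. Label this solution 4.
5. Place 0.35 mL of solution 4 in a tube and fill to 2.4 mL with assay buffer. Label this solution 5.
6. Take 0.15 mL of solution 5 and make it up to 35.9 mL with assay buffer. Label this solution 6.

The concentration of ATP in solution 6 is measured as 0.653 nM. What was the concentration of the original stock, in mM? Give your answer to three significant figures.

8.00 mM

Step 1: 170 μL + 4450 μL = 4620 μL total → factor 4620/170 = 27.176
Step 2: 4.2 mL brought to 23.5 mL → factor 23.5/4.2 = 5.5952
Step 3: 0.45 mL + 12.8 mL = 13.25 mL total → factor 13.25/0.45 = 29.444
Step 4: 450 μL + 300 μL = 750 μL total → factor 750/450 = 1.6667
Step 5: 0.35 mL brought to 2.4 mL → factor 2.4/0.35 = 6.8571
Step 6: 0.15 mL brought to 35.9 mL → factor 35.9/0.15 = 239.33
Overall dilution factor = 27.176 × 5.5952 × 29.444 × 1.6667 × 6.8571 × 239.33 = 1.2246 × 10^7
Stock = 0.653 nM × 1.2246 × 10^7 = 7.997 × 10^6 nM = 8.00 mM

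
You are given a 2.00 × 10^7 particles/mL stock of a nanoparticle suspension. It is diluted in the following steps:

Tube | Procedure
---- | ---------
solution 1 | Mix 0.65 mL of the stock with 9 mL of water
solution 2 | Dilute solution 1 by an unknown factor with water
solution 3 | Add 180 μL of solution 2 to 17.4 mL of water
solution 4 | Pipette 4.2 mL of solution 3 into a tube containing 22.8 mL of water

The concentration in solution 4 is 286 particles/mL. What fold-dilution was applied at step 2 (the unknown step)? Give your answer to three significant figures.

7.50-fold

Step 1: 0.65 mL + 9 mL = 9.65 mL total → factor 9.65/0.65 = 14.846
Step 2: unknown factor x
Step 3: 180 μL + 17.4 mL = 17580 μL total → factor 17580/180 = 97.667
Step 4: 4.2 mL + 22.8 mL = 27 mL total → factor 27/4.2 = 6.4286
Product of known-step factors = 9321.3
Overall factor = 2.00 × 10^7 particles/mL / (286 particles/mL) = 69930
x = 69930 / 9321.3 = 7.50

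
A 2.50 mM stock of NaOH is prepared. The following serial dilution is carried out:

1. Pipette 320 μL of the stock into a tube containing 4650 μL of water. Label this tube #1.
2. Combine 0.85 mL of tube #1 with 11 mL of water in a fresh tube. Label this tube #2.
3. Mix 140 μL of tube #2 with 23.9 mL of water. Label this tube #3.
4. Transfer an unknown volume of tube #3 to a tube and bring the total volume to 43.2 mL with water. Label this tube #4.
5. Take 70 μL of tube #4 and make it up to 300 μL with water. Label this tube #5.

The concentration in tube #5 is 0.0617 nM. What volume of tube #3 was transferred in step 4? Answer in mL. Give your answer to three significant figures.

Step 1: 320 μL + 4650 μL = 4970 μL total → factor 4970/320 = 15.531
Step 2: 0.85 mL + 11 mL = 11.85 mL total → factor 11.85/0.85 = 13.941
Step 3: 140 μL + 23.9 mL = 24040 μL total → factor 24040/140 = 171.71
Step 4: v brought to 43.2 mL → factor = 43.2 mL/v
Step 5: 70 μL brought to 300 μL → factor 300/70 = 4.2857
Product of known-step factors = 1.5934 × 10^5
Overall factor = 2.50 mM / (0.0617 nM) = 4.0519 × 10^7
Step-4 factor = 4.0519 × 10^7 / 1.5934 × 10^5 = 254.28
v = 43.2 mL / 254.28 = 0.170 mL

0.170 mL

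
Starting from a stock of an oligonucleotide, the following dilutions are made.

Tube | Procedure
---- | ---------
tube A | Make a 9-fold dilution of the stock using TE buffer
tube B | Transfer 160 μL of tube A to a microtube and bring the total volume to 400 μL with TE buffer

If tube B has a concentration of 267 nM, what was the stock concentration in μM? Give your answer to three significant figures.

Step 1: 9-fold → factor 9
Step 2: 160 μL brought to 400 μL → factor 400/160 = 2.5
Overall dilution factor = 9 × 2.5 = 22.5
Stock = 267 nM × 22.5 = 6008 nM = 6.01 μM

6.01 μM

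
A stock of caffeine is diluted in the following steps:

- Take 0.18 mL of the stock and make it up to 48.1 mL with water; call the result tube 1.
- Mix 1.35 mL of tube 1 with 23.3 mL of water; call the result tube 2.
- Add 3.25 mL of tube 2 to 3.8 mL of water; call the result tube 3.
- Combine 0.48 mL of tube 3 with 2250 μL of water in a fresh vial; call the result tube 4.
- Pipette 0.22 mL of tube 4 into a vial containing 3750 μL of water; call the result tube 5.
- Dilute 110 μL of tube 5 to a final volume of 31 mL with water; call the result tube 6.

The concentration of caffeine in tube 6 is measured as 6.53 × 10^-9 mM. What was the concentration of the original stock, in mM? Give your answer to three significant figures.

2.00 mM

Step 1: 0.18 mL brought to 48.1 mL → factor 48.1/0.18 = 267.22
Step 2: 1.35 mL + 23.3 mL = 24.65 mL total → factor 24.65/1.35 = 18.259
Step 3: 3.25 mL + 3.8 mL = 7.05 mL total → factor 7.05/3.25 = 2.1692
Step 4: 0.48 mL + 2250 μL = 2.73 mL total → factor 2.73/0.48 = 5.6875
Step 5: 0.22 mL + 3750 μL = 3.97 mL total → factor 3.97/0.22 = 18.045
Step 6: 110 μL brought to 31 mL → factor 31000/110 = 281.82
Overall dilution factor = 267.22 × 18.259 × 2.1692 × 5.6875 × 18.045 × 281.82 = 3.0614 × 10^8
Stock = 6.53 × 10^-9 mM × 3.0614 × 10^8 = 2.00 mM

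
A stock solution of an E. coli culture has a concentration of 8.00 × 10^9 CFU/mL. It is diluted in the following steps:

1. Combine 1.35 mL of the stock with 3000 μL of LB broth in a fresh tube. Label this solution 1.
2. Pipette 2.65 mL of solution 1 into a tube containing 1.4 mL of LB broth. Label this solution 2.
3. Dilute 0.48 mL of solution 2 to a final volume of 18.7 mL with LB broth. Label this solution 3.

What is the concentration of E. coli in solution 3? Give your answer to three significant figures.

Step 1: 1.35 mL + 3000 μL = 4.35 mL total → factor 4.35/1.35 = 3.2222
Step 2: 2.65 mL + 1.4 mL = 4.05 mL total → factor 4.05/2.65 = 1.5283
Step 3: 0.48 mL brought to 18.7 mL → factor 18.7/0.48 = 38.958
Dilution factor through solution 3 = 3.2222 × 1.5283 × 38.958 = 191.85
[solution 3] = 8.00 × 10^9 CFU/mL / 191.85 = 4.17 × 10^7 CFU/mL

4.17 × 10^7 CFU/mL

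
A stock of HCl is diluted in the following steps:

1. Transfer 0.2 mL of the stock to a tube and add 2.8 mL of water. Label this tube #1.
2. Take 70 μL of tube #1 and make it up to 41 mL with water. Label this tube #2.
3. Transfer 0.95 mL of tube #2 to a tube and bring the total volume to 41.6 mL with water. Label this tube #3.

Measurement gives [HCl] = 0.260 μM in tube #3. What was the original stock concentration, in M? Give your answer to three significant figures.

Step 1: 0.2 mL + 2.8 mL = 3 mL total → factor 3/0.2 = 15
Step 2: 70 μL brought to 41 mL → factor 41000/70 = 585.71
Step 3: 0.95 mL brought to 41.6 mL → factor 41.6/0.95 = 43.789
Overall dilution factor = 15 × 585.71 × 43.789 = 3.8472 × 10^5
Stock = 0.260 μM × 3.8472 × 10^5 = 1.000 × 10^5 μM = 0.100 M

0.100 M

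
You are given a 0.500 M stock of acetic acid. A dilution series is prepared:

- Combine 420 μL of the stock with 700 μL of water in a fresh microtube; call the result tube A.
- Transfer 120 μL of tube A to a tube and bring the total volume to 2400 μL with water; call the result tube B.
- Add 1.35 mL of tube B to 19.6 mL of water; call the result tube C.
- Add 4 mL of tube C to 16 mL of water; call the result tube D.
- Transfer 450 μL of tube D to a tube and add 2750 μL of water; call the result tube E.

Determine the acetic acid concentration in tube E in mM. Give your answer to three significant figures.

Step 1: 420 μL + 700 μL = 1120 μL total → factor 1120/420 = 2.6667
Step 2: 120 μL brought to 2400 μL → factor 2400/120 = 20
Step 3: 1.35 mL + 19.6 mL = 20.95 mL total → factor 20.95/1.35 = 15.519
Step 4: 4 mL + 16 mL = 20 mL total → factor 20/4 = 5
Step 5: 450 μL + 2750 μL = 3200 μL total → factor 3200/450 = 7.1111
Overall dilution factor = 2.6667 × 20 × 15.519 × 5 × 7.1111 = 29428
Final = 0.500 M / 29428 = 1.699 × 10^-5 M = 0.0170 mM

0.0170 mM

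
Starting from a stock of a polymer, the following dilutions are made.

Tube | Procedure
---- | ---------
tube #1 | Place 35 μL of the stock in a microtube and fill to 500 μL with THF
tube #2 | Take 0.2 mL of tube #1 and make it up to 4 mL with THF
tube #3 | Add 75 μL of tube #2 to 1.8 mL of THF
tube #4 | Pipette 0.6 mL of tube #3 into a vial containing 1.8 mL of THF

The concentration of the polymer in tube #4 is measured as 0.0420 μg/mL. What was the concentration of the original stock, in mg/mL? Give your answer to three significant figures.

1.20 mg/mL

Step 1: 35 μL brought to 500 μL → factor 500/35 = 14.286
Step 2: 0.2 mL brought to 4 mL → factor 4/0.2 = 20
Step 3: 75 μL + 1.8 mL = 1875 μL total → factor 1875/75 = 25
Step 4: 0.6 mL + 1.8 mL = 2.4 mL total → factor 2.4/0.6 = 4
Overall dilution factor = 14.286 × 20 × 25 × 4 = 28571
Stock = 0.0420 μg/mL × 28571 = 1200 μg/mL = 1.20 mg/mL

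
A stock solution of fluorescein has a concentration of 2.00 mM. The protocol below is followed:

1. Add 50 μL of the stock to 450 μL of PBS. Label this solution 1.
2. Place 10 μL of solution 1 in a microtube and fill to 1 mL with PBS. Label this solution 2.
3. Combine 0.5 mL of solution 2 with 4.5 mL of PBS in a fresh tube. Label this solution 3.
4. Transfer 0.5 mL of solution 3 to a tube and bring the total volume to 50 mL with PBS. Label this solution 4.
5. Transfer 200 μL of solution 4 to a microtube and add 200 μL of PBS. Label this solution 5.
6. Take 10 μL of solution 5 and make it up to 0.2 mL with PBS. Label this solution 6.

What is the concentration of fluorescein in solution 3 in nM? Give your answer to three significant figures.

Step 1: 50 μL + 450 μL = 500 μL total → factor 500/50 = 10
Step 2: 10 μL brought to 1 mL → factor 1000/10 = 100
Step 3: 0.5 mL + 4.5 mL = 5 mL total → factor 5/0.5 = 10
Dilution factor through solution 3 = 10 × 100 × 10 = 10000
[solution 3] = 2.00 mM / 10000 = 0.0002000 mM = 200 nM

200 nM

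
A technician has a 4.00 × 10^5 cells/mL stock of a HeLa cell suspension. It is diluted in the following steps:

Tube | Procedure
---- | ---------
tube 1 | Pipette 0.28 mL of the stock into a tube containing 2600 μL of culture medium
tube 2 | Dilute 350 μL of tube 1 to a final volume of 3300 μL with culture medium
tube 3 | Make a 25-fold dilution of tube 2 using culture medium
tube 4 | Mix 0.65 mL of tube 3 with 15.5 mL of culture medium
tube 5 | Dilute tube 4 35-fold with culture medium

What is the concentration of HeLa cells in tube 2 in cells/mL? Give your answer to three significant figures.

4.12 × 10^3 cells/mL

Step 1: 0.28 mL + 2600 μL = 2.88 mL total → factor 2.88/0.28 = 10.286
Step 2: 350 μL brought to 3300 μL → factor 3300/350 = 9.4286
Dilution factor through tube 2 = 10.286 × 9.4286 = 96.98
[tube 2] = 4.00 × 10^5 cells/mL / 96.98 = 4.12 × 10^3 cells/mL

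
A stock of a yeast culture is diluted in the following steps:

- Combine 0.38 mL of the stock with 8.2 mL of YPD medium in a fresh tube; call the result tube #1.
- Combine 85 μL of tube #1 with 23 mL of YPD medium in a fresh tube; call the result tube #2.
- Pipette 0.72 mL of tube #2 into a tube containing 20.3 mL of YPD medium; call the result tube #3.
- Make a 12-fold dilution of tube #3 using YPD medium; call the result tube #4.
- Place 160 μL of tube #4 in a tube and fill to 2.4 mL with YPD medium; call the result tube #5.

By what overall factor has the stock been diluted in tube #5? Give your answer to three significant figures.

3.22 × 10^7

Step 1: 0.38 mL + 8.2 mL = 8.58 mL total → factor 8.58/0.38 = 22.579
Step 2: 85 μL + 23 mL = 23085 μL total → factor 23085/85 = 271.59
Step 3: 0.72 mL + 20.3 mL = 21.02 mL total → factor 21.02/0.72 = 29.194
Step 4: 12-fold → factor 12
Step 5: 160 μL brought to 2.4 mL → factor 2400/160 = 15
Overall dilution factor = 22.579 × 271.59 × 29.194 × 12 × 15 = 3.2225 × 10^7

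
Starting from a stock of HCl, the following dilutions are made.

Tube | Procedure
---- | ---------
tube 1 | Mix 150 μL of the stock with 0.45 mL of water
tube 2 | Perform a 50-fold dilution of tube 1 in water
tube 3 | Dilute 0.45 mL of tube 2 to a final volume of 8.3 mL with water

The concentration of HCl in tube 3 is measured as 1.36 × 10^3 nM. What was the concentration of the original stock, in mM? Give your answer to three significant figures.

Step 1: 150 μL + 0.45 mL = 600 μL total → factor 600/150 = 4
Step 2: 50-fold → factor 50
Step 3: 0.45 mL brought to 8.3 mL → factor 8.3/0.45 = 18.444
Overall dilution factor = 4 × 50 × 18.444 = 3688.9
Stock = 1.36 × 10^3 nM × 3688.9 = 5.017 × 10^6 nM = 5.02 mM

5.02 mM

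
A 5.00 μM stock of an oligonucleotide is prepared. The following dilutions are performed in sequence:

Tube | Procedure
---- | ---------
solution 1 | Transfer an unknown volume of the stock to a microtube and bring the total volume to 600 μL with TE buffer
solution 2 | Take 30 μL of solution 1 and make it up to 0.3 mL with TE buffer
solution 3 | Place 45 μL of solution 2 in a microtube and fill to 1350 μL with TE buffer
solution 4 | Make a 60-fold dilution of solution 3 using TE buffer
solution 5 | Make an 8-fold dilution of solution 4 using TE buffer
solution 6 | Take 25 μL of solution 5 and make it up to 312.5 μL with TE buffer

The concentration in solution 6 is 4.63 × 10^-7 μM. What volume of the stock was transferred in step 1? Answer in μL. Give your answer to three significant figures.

100 μL

Step 1: v brought to 600 μL → factor = 600 μL/v
Step 2: 30 μL brought to 0.3 mL → factor 300/30 = 10
Step 3: 45 μL brought to 1350 μL → factor 1350/45 = 30
Step 4: 60-fold → factor 60
Step 5: 8-fold → factor 8
Step 6: 25 μL brought to 312.5 μL → factor 312.5/25 = 12.5
Product of known-step factors = 1.8 × 10^6
Overall factor = 5.00 μM / (4.63 × 10^-7 μM) = 1.0799 × 10^7
Step-1 factor = 1.0799 × 10^7 / 1.8 × 10^6 = 5.9995
v = 600 μL / 5.9995 = 100 μL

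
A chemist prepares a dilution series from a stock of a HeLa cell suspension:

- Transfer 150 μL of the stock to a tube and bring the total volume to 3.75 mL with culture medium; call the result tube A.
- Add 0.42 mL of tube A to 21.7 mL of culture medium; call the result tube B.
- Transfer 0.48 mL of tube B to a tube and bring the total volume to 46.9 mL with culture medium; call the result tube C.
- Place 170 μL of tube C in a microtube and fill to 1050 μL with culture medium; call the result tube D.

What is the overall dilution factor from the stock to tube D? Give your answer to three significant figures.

7.95 × 10^5

Step 1: 150 μL brought to 3.75 mL → factor 3750/150 = 25
Step 2: 0.42 mL + 21.7 mL = 22.12 mL total → factor 22.12/0.42 = 52.667
Step 3: 0.48 mL brought to 46.9 mL → factor 46.9/0.48 = 97.708
Step 4: 170 μL brought to 1050 μL → factor 1050/170 = 6.1765
Overall dilution factor = 25 × 52.667 × 97.708 × 6.1765 = 7.946 × 10^5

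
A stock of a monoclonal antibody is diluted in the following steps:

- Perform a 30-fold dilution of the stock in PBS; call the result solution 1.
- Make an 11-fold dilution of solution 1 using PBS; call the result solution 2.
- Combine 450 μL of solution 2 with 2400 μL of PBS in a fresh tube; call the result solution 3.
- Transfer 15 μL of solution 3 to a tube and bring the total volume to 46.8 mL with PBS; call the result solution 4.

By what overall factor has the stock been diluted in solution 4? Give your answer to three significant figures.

Step 1: 30-fold → factor 30
Step 2: 11-fold → factor 11
Step 3: 450 μL + 2400 μL = 2850 μL total → factor 2850/450 = 6.3333
Step 4: 15 μL brought to 46.8 mL → factor 46800/15 = 3120
Overall dilution factor = 30 × 11 × 6.3333 × 3120 = 6.5208 × 10^6

6.52 × 10^6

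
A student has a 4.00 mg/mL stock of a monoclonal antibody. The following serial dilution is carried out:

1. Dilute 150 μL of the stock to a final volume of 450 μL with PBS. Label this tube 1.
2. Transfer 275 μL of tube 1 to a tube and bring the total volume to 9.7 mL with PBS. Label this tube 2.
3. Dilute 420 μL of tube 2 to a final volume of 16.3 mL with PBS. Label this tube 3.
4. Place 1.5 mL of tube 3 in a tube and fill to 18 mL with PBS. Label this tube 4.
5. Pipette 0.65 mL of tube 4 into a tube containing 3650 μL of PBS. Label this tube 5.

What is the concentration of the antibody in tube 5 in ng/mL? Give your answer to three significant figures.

Step 1: 150 μL brought to 450 μL → factor 450/150 = 3
Step 2: 275 μL brought to 9.7 mL → factor 9700/275 = 35.273
Step 3: 420 μL brought to 16.3 mL → factor 16300/420 = 38.81
Step 4: 1.5 mL brought to 18 mL → factor 18/1.5 = 12
Step 5: 0.65 mL + 3650 μL = 4.3 mL total → factor 4.3/0.65 = 6.6154
Overall dilution factor = 3 × 35.273 × 38.81 × 12 × 6.6154 = 3.2601 × 10^5
Final = 4.00 mg/mL / 3.2601 × 10^5 = 1.227 × 10^-5 mg/mL = 12.3 ng/mL

12.3 ng/mL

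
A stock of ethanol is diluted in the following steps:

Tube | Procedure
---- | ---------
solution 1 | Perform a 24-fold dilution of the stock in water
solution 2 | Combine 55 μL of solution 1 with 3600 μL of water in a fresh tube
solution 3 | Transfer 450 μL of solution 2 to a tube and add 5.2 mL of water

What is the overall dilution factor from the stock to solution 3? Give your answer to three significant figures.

Step 1: 24-fold → factor 24
Step 2: 55 μL + 3600 μL = 3655 μL total → factor 3655/55 = 66.455
Step 3: 450 μL + 5.2 mL = 5650 μL total → factor 5650/450 = 12.556
Overall dilution factor = 24 × 66.455 × 12.556 = 20025

2.00 × 10^4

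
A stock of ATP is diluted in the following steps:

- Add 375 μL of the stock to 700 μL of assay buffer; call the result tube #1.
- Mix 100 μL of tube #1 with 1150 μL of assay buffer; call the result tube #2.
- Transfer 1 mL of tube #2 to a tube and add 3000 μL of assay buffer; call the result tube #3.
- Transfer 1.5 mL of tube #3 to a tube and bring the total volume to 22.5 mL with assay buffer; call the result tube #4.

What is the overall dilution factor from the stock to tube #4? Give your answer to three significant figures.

Step 1: 375 μL + 700 μL = 1075 μL total → factor 1075/375 = 2.8667
Step 2: 100 μL + 1150 μL = 1250 μL total → factor 1250/100 = 12.5
Step 3: 1 mL + 3000 μL = 4 mL total → factor 4/1 = 4
Step 4: 1.5 mL brought to 22.5 mL → factor 22.5/1.5 = 15
Overall dilution factor = 2.8667 × 12.5 × 4 × 15 = 2150

2.15 × 10^3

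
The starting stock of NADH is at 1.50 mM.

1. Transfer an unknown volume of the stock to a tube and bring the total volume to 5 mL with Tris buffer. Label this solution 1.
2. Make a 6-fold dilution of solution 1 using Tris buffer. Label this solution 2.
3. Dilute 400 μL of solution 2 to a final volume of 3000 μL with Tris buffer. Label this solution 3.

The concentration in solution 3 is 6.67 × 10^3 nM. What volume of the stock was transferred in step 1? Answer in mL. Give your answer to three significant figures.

1.00 mL

Step 1: v brought to 5 mL → factor = 5 mL/v
Step 2: 6-fold → factor 6
Step 3: 400 μL brought to 3000 μL → factor 3000/400 = 7.5
Product of known-step factors = 45
Overall factor = 1.50 mM / (6.67 × 10^3 nM) = 224.89
Step-1 factor = 224.89 / 45 = 4.9975
v = 5 mL / 4.9975 = 1.00 mL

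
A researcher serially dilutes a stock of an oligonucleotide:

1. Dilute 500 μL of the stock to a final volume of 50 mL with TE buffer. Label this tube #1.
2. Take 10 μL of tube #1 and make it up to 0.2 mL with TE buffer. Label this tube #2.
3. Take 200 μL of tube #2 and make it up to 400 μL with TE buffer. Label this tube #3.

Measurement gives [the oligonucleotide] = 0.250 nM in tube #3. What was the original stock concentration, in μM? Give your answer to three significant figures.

1.00 μM

Step 1: 500 μL brought to 50 mL → factor 50000/500 = 100
Step 2: 10 μL brought to 0.2 mL → factor 200/10 = 20
Step 3: 200 μL brought to 400 μL → factor 400/200 = 2
Overall dilution factor = 100 × 20 × 2 = 4000
Stock = 0.250 nM × 4000 = 1000 nM = 1.00 μM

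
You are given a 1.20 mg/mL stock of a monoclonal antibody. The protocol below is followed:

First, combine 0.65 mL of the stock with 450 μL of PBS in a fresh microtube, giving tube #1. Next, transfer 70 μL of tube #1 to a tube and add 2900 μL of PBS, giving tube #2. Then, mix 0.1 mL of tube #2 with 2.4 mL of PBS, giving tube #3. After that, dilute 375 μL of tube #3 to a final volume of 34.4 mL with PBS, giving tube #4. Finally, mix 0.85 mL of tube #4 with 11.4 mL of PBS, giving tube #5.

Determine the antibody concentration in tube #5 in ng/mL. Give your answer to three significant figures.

0.506 ng/mL

Step 1: 0.65 mL + 450 μL = 1.1 mL total → factor 1.1/0.65 = 1.6923
Step 2: 70 μL + 2900 μL = 2970 μL total → factor 2970/70 = 42.429
Step 3: 0.1 mL + 2.4 mL = 2.5 mL total → factor 2.5/0.1 = 25
Step 4: 375 μL brought to 34.4 mL → factor 34400/375 = 91.733
Step 5: 0.85 mL + 11.4 mL = 12.25 mL total → factor 12.25/0.85 = 14.412
Overall dilution factor = 1.6923 × 42.429 × 25 × 91.733 × 14.412 = 2.3731 × 10^6
Final = 1.20 mg/mL / 2.3731 × 10^6 = 5.057 × 10^-7 mg/mL = 0.506 ng/mL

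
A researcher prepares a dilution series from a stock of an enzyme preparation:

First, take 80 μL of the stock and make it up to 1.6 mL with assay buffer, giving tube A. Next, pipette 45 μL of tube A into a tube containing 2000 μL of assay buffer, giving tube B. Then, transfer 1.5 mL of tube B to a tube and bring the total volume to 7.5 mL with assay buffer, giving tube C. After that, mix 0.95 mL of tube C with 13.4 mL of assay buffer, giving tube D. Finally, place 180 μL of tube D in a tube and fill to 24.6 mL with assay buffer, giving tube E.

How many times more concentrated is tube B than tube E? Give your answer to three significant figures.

Step 1: 80 μL brought to 1.6 mL → factor 1600/80 = 20
Step 2: 45 μL + 2000 μL = 2045 μL total → factor 2045/45 = 45.444
Step 3: 1.5 mL brought to 7.5 mL → factor 7.5/1.5 = 5
Step 4: 0.95 mL + 13.4 mL = 14.35 mL total → factor 14.35/0.95 = 15.105
Step 5: 180 μL brought to 24.6 mL → factor 24600/180 = 136.67
Dilution factor to tube B = 908.89; to tube E = 9.3815 × 10^6
[tube B]/[tube E] = (factor to tube E)/(factor to tube B) = 9.3815 × 10^6/908.89 = 1.03 × 10^4

1.03 × 10^4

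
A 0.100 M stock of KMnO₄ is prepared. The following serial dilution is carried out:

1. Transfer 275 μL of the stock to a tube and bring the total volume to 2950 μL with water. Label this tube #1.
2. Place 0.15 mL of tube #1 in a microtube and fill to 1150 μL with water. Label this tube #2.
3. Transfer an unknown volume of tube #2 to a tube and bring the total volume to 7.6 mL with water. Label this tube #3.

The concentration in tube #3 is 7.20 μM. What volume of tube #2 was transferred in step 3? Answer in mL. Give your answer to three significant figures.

Step 1: 275 μL brought to 2950 μL → factor 2950/275 = 10.727
Step 2: 0.15 mL brought to 1150 μL → factor 1.15/0.15 = 7.6667
Step 3: v brought to 7.6 mL → factor = 7.6 mL/v
Product of known-step factors = 82.242
Overall factor = 0.100 M / (7.20 μM) = 13889
Step-3 factor = 13889 / 82.242 = 168.88
v = 7.6 mL / 168.88 = 0.0450 mL

0.0450 mL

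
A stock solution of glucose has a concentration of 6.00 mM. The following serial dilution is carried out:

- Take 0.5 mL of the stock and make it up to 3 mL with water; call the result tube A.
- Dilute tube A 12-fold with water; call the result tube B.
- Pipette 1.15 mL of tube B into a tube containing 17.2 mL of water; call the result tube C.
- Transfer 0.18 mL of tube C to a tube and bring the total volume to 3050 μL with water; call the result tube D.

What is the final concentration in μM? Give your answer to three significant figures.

Step 1: 0.5 mL brought to 3 mL → factor 3/0.5 = 6
Step 2: 12-fold → factor 12
Step 3: 1.15 mL + 17.2 mL = 18.35 mL total → factor 18.35/1.15 = 15.957
Step 4: 0.18 mL brought to 3050 μL → factor 3.05/0.18 = 16.944
Overall dilution factor = 6 × 12 × 15.957 × 16.944 = 19467
Final = 6.00 mM / 19467 = 0.0003082 mM = 0.308 μM

0.308 μM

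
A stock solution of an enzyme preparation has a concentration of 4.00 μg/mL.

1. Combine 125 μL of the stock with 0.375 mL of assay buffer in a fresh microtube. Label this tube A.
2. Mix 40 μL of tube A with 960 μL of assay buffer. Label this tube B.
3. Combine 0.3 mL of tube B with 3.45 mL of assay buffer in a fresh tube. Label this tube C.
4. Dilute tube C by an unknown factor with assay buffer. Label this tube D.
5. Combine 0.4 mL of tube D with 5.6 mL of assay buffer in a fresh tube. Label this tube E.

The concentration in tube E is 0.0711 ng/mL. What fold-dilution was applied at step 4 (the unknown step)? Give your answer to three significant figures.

3.00-fold

Step 1: 125 μL + 0.375 mL = 500 μL total → factor 500/125 = 4
Step 2: 40 μL + 960 μL = 1000 μL total → factor 1000/40 = 25
Step 3: 0.3 mL + 3.45 mL = 3.75 mL total → factor 3.75/0.3 = 12.5
Step 4: unknown factor x
Step 5: 0.4 mL + 5.6 mL = 6 mL total → factor 6/0.4 = 15
Product of known-step factors = 18750
Overall factor = 4.00 μg/mL / (0.0711 ng/mL) = 56259
x = 56259 / 18750 = 3.00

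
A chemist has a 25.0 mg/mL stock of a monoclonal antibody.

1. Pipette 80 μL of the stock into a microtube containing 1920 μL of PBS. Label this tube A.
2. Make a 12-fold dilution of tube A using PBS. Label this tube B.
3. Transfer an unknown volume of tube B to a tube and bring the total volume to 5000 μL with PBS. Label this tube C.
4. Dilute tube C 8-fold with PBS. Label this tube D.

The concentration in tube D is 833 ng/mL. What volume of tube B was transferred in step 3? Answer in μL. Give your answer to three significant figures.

Step 1: 80 μL + 1920 μL = 2000 μL total → factor 2000/80 = 25
Step 2: 12-fold → factor 12
Step 3: v brought to 5000 μL → factor = 5000 μL/v
Step 4: 8-fold → factor 8
Product of known-step factors = 2400
Overall factor = 25.0 mg/mL / (833 ng/mL) = 30012
Step-3 factor = 30012 / 2400 = 12.505
v = 5000 μL / 12.505 = 400 μL

400 μL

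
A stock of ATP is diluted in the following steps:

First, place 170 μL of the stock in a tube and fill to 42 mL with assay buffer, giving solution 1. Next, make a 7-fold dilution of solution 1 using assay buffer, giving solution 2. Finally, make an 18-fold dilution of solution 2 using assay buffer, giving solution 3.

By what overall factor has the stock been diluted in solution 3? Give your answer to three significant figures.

3.11 × 10^4

Step 1: 170 μL brought to 42 mL → factor 42000/170 = 247.06
Step 2: 7-fold → factor 7
Step 3: 18-fold → factor 18
Overall dilution factor = 247.06 × 7 × 18 = 31129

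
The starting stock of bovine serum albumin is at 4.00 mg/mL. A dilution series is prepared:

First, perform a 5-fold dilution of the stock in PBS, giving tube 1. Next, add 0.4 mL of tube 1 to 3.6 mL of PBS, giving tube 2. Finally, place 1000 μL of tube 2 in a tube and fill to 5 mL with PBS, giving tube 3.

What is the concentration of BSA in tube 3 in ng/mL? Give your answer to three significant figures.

1.60 × 10^4 ng/mL

Step 1: 5-fold → factor 5
Step 2: 0.4 mL + 3.6 mL = 4 mL total → factor 4/0.4 = 10
Step 3: 1000 μL brought to 5 mL → factor 5000/1000 = 5
Overall dilution factor = 5 × 10 × 5 = 250
Final = 4.00 mg/mL / 250 = 0.01600 mg/mL = 1.60 × 10^4 ng/mL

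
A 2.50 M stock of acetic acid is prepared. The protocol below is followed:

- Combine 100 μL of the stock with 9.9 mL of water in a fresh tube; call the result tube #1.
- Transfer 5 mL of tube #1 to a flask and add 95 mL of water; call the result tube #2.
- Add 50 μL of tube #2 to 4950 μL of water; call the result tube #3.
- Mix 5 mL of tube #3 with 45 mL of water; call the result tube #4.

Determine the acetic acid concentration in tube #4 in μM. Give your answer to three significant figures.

1.25 μM

Step 1: 100 μL + 9.9 mL = 10000 μL total → factor 10000/100 = 100
Step 2: 5 mL + 95 mL = 100 mL total → factor 100/5 = 20
Step 3: 50 μL + 4950 μL = 5000 μL total → factor 5000/50 = 100
Step 4: 5 mL + 45 mL = 50 mL total → factor 50/5 = 10
Overall dilution factor = 100 × 20 × 100 × 10 = 2 × 10^6
Final = 2.50 M / 2 × 10^6 = 1.250 × 10^-6 M = 1.25 μM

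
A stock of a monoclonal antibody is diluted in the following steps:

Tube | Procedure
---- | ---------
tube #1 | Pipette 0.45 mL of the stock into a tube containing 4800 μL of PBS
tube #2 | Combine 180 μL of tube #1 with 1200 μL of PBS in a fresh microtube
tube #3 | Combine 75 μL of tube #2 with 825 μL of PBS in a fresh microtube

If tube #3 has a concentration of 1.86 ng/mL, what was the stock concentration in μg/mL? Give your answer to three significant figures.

2.00 μg/mL

Step 1: 0.45 mL + 4800 μL = 5.25 mL total → factor 5.25/0.45 = 11.667
Step 2: 180 μL + 1200 μL = 1380 μL total → factor 1380/180 = 7.6667
Step 3: 75 μL + 825 μL = 900 μL total → factor 900/75 = 12
Overall dilution factor = 11.667 × 7.6667 × 12 = 1073.3
Stock = 1.86 ng/mL × 1073.3 = 1996 ng/mL = 2.00 μg/mL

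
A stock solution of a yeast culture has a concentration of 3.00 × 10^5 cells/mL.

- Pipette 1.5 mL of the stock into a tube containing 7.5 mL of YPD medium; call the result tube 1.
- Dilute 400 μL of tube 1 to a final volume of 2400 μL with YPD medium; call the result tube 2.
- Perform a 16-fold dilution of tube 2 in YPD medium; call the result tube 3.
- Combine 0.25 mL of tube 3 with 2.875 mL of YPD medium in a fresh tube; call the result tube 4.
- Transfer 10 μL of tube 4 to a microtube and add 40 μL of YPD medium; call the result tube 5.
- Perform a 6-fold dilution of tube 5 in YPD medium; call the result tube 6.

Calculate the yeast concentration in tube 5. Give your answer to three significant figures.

8.33 cells/mL

Step 1: 1.5 mL + 7.5 mL = 9 mL total → factor 9/1.5 = 6
Step 2: 400 μL brought to 2400 μL → factor 2400/400 = 6
Step 3: 16-fold → factor 16
Step 4: 0.25 mL + 2.875 mL = 3.125 mL total → factor 3.125/0.25 = 12.5
Step 5: 10 μL + 40 μL = 50 μL total → factor 50/10 = 5
Dilution factor through tube 5 = 6 × 6 × 16 × 12.5 × 5 = 36000
[tube 5] = 3.00 × 10^5 cells/mL / 36000 = 8.33 cells/mL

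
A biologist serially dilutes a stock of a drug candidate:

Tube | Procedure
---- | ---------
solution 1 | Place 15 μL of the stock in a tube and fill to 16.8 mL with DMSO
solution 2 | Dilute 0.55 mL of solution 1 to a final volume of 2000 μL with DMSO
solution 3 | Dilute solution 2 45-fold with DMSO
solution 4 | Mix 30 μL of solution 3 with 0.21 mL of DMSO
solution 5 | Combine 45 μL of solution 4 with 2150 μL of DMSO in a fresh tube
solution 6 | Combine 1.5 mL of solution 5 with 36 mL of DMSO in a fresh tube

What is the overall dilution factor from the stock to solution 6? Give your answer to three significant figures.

Step 1: 15 μL brought to 16.8 mL → factor 16800/15 = 1120
Step 2: 0.55 mL brought to 2000 μL → factor 2/0.55 = 3.6364
Step 3: 45-fold → factor 45
Step 4: 30 μL + 0.21 mL = 240 μL total → factor 240/30 = 8
Step 5: 45 μL + 2150 μL = 2195 μL total → factor 2195/45 = 48.778
Step 6: 1.5 mL + 36 mL = 37.5 mL total → factor 37.5/1.5 = 25
Overall dilution factor = 1120 × 3.6364 × 45 × 8 × 48.778 × 25 = 1.7879 × 10^9

1.79 × 10^9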